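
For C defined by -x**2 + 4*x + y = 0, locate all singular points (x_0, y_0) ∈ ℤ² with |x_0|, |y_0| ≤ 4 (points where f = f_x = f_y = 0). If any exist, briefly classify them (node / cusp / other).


No singular points in the scanned grid; C is smooth there.

Compute partial derivatives:
  f_x = 4 - 2*x.
  f_y = 1.
f_y = 1 is a nonzero constant, so f_y never vanishes: no point (x, y) can satisfy f = f_x = f_y = 0. In particular no (x, y) ∈ {−4, ..., 4}² is singular; the curve is smooth.


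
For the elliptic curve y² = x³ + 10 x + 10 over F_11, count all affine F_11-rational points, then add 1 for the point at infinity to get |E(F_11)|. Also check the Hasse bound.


Affine points = {(2, 4), (2, 7), (3, 1), (3, 10), (4, 2), (4, 9), (5, 3), (5, 8), (6, 0), (7, 4), (7, 7), (9, 2), (9, 9)}; affine count = 13; |E(F_11)| = 14.

Discriminant check: Δ ∝ 4a³ + 27b² = 4·10³ + 27·10² = 4·1000 + 27·100 ≡ 1 (mod 11). Nonzero ⇒ E is nonsingular.
For each x ∈ F_11, compute rhs = x³ + 10·x + 10 mod 11, then count y ∈ F_11 with y² ≡ rhs.
  x = 0: rhs = 10, matching y values: none (0 points).
  x = 1: rhs = 10, matching y values: none (0 points).
  x = 2: rhs = 5, matching y values: 4, 7 (2 points).
  x = 3: rhs = 1, matching y values: 1, 10 (2 points).
  x = 4: rhs = 4, matching y values: 2, 9 (2 points).
  x = 5: rhs = 9, matching y values: 3, 8 (2 points).
  x = 6: rhs = 0, matching y values: 0 (1 points).
  x = 7: rhs = 5, matching y values: 4, 7 (2 points).
  x = 8: rhs = 8, matching y values: none (0 points).
  x = 9: rhs = 4, matching y values: 2, 9 (2 points).
  x = 10: rhs = 10, matching y values: none (0 points).
Total affine count: 13.
Full point count |E(F_11)| = 13 + 1 = 14.
Hasse bound: |14 − (11+1)| = |2| = 2 ≤ 2√11 ≈ 6.6332 ✓.


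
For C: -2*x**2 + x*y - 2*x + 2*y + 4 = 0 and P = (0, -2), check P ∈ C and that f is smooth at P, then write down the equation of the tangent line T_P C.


Tangent line at P: -4*x + 2*y + 4 = 0.

Step 1: f(0, -2) = 0, so P lies on C.
Step 2: partial derivatives
  f_x(x, y) = -4*x + y - 2, f_y(x, y) = x + 2.
  f_x(P) = -4, f_y(P) = 2 (gradient nonzero, so P is smooth).
Step 3: tangent line at P: -4·(x − 0) + 2·(y − -2) = 0.
Expanding: -4*x + 2*y + 4 = 0.


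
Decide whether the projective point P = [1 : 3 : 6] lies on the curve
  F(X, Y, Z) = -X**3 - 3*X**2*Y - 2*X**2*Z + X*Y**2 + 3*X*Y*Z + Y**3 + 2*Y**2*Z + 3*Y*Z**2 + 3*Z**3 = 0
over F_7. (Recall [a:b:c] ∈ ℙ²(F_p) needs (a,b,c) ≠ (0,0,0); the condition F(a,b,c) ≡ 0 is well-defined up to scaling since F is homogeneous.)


F(1,3,6) ≡ 0 (mod 7); P is on the curve.

Evaluate F(1, 3, 6) term-by-term (mod 7).
  -X**3 ↦ -1·1·1·1 = -1
  -3*X**2*Y ↦ -3·1·3·1 = -9
  -2*X**2*Z ↦ -2·1·1·6 = -12
  X*Y**2 ↦ 1·1·9·1 = 9
  3*X*Y*Z ↦ 3·1·3·6 = 54
  Y**3 ↦ 1·1·27·1 = 27
  2*Y**2*Z ↦ 2·1·9·6 = 108
  3*Y*Z**2 ↦ 3·1·3·36 = 324
  3*Z**3 ↦ 3·1·1·216 = 648
Sum: F(1, 3, 6) = (-1) + (-9) + (-12) + (9) + (54) + (27) + (108) + (324) + (648) = 1148.
Reducing mod 7: 1148 ≡ 0 (mod 7).
Since F(a, b, c) ≡ 0 (mod 7), P lies on the curve.


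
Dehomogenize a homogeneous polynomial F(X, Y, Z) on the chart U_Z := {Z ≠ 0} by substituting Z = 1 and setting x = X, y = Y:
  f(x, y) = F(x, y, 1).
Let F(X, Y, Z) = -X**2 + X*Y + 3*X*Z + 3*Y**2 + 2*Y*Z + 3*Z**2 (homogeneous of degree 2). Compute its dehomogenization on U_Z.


f(x, y) = -x**2 + x*y + 3*x + 3*y**2 + 2*y + 3

On U_Z we set Z = 1. Each monomial c·X^i·Y^j·Z^k in F becomes c·x^i·y^j·1^k = c·x^i·y^j.
Substituting Z = 1: F(X, Y, 1) = -x**2 + x*y + 3*x + 3*y**2 + 2*y + 3.
Note: deg(f) ≤ deg(F) = 2; strict inequality happens when F is divisible by Z (lost terms).


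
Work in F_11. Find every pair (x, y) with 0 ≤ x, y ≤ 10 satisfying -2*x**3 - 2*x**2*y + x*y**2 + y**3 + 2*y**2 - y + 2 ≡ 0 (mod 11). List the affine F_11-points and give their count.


Affine F_11-points: {(0, 3), (1, 0), (2, 3), (2, 7), (2, 8), (4, 8), (4, 9), (4, 10), (6, 3), (8, 2), (8, 8)}; count = 11.

For each of the 121 pairs (x, y) ∈ F_11², evaluate f(x, y) mod 11. Record the zeros.
  x = 0: [0↦2, 1↦4, 2↦5, 3↦0, 4↦6, 5↦7, 6↦9, 7↦7, 8↦7, 9↦4, 10↦4]  zeros at y ∈ {3}
  x = 1: [0↦0, 1↦1, 2↦3, 3↦1, 4↦1, 5↦9, 6↦9, 7↦7, 8↦9, 9↦10, 10↦5]  zeros at y ∈ {0}
  x = 2: [0↦8, 1↦4, 2↦3, 3↦0, 4↦1, 5↦1, 6↦6, 7↦0, 8↦0, 9↦1, 10↦9]  zeros at y ∈ {3, 7, 8}
  x = 3: [0↦3, 1↦1, 2↦4, 3↦7, 4↦5, 5↦4, 6↦10, 7↦7, 8↦1, 9↦9, 10↦4]  zeros at y ∈ ∅
  x = 4: [0↦6, 1↦2, 2↦5, 3↦10, 4↦1, 5↦6, 6↦9, 7↦5, 8↦0, 9↦0, 10↦0]  zeros at y ∈ {8, 9, 10}
  x = 5: [0↦5, 1↦6, 2↦5, 3↦8, 4↦10, 5↦6, 6↦2, 7↦4, 8↦7, 9↦6, 10↦7]  zeros at y ∈ ∅
  x = 6: [0↦10, 1↦1, 2↦3, 3↦0, 4↦9, 5↦3, 6↦10, 7↦3, 8↦10, 9↦4, 10↦2]  zeros at y ∈ {3}
  x = 7: [0↦9, 1↦8, 2↦9, 3↦7, 4↦8, 5↦7, 6↦10, 7↦1, 8↦8, 9↦4, 10↦6]  zeros at y ∈ ∅
  x = 8: [0↦1, 1↦4, 2↦0, 3↦6, 4↦6, 5↦6, 6↦1, 7↦8, 8↦0, 9↦5, 10↦7]  zeros at y ∈ {2, 8}
  x = 9: [0↦7, 1↦10, 2↦8, 3↦7, 4↦2, 5↦10, 6↦4, 7↦1, 8↦7, 9↦6, 10↦4]  zeros at y ∈ ∅
  x = 10: [0↦4, 1↦3, 2↦10, 3↦9, 4↦6, 5↦7, 6↦7, 7↦1, 8↦6, 9↦6, 10↦7]  zeros at y ∈ ∅
Collecting zeros: affine points = {(0, 3), (1, 0), (2, 3), (2, 7), (2, 8), (4, 8), (4, 9), (4, 10), (6, 3), (8, 2), (8, 8)}.
Total count |C(F_11)_aff| = 11.


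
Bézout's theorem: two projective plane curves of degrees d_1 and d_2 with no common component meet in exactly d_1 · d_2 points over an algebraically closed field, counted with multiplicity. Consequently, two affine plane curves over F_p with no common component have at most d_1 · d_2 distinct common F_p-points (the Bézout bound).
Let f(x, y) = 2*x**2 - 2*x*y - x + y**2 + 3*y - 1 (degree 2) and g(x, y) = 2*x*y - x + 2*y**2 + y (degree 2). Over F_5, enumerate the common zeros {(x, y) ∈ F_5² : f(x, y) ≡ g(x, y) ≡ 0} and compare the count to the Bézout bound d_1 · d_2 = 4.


Common zeros: {(2, 1)}; count = 1; Bézout bound = 4.

deg(f) = 2, deg(g) = 2, so Bézout bound = 4.
Scan x ∈ F_5. For each x, list the y ∈ F_5 with f(x, y) ≡ 0 and those with g(x, y) ≡ 0 (mod 5); the common zeros in that column are the intersection.
  x = 0: f ≡ 0 at y ∈ ∅; g ≡ 0 at y ∈ {0, 2}; common: ∅.
  x = 1: f ≡ 0 at y ∈ {0, 4}; g ≡ 0 at y ∈ ∅; common: ∅.
  x = 2: f ≡ 0 at y ∈ {0, 1}; g ≡ 0 at y ∈ {1, 4}; common: {1}.
  x = 3: f ≡ 0 at y ∈ ∅; g ≡ 0 at y ∈ ∅; common: ∅.
  x = 4: f ≡ 0 at y ∈ ∅; g ≡ 0 at y ∈ ∅; common: ∅.
Collecting: common zeros = {(2, 1)}, so the count is 1.
Comparison with the Bézout bound: 1 ≤ 4 = deg(f)·deg(g), as expected for curves with no common component (the affine F_5-count falls short of the bound because intersections may lie at infinity, over extension fields, or carry multiplicity).


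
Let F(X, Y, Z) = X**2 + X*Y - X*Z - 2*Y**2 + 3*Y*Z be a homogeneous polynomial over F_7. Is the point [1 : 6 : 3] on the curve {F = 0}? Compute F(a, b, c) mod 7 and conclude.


F(1,6,3) ≡ 0 (mod 7); P is on the curve.

Evaluate F(1, 6, 3) term-by-term (mod 7).
  X**2 ↦ 1·1·1·1 = 1
  X*Y ↦ 1·1·6·1 = 6
  -X*Z ↦ -1·1·1·3 = -3
  -2*Y**2 ↦ -2·1·36·1 = -72
  3*Y*Z ↦ 3·1·6·3 = 54
Sum: F(1, 6, 3) = (1) + (6) + (-3) + (-72) + (54) = -14.
Reducing mod 7: -14 ≡ 0 (mod 7).
Since F(a, b, c) ≡ 0 (mod 7), P lies on the curve.


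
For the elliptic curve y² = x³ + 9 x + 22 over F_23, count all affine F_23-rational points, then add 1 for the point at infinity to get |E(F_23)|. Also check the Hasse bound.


Affine points = {(1, 3), (1, 20), (2, 5), (2, 18), (5, 10), (5, 13), (6, 4), (6, 19), (8, 10), (8, 13), (9, 2), (9, 21), (10, 10), (10, 13), (11, 7), (11, 16), (12, 8), (12, 15), (13, 6), (13, 17), (15, 6), (15, 17), (18, 6), (18, 17), (22, 9), (22, 14)}; affine count = 26; |E(F_23)| = 27.

Discriminant check: Δ ∝ 4a³ + 27b² = 4·9³ + 27·22² = 4·729 + 27·484 ≡ 22 (mod 23). Nonzero ⇒ E is nonsingular.
For each x ∈ F_23, compute rhs = x³ + 9·x + 22 mod 23, then count y ∈ F_23 with y² ≡ rhs.
  x = 0: rhs = 22, matching y values: none (0 points).
  x = 1: rhs = 9, matching y values: 3, 20 (2 points).
  x = 2: rhs = 2, matching y values: 5, 18 (2 points).
  x = 3: rhs = 7, matching y values: none (0 points).
  x = 4: rhs = 7, matching y values: none (0 points).
  x = 5: rhs = 8, matching y values: 10, 13 (2 points).
  x = 6: rhs = 16, matching y values: 4, 19 (2 points).
  x = 7: rhs = 14, matching y values: none (0 points).
  x = 8: rhs = 8, matching y values: 10, 13 (2 points).
  x = 9: rhs = 4, matching y values: 2, 21 (2 points).
  x = 10: rhs = 8, matching y values: 10, 13 (2 points).
  x = 11: rhs = 3, matching y values: 7, 16 (2 points).
  x = 12: rhs = 18, matching y values: 8, 15 (2 points).
  x = 13: rhs = 13, matching y values: 6, 17 (2 points).
  x = 14: rhs = 17, matching y values: none (0 points).
  x = 15: rhs = 13, matching y values: 6, 17 (2 points).
  x = 16: rhs = 7, matching y values: none (0 points).
  x = 17: rhs = 5, matching y values: none (0 points).
  x = 18: rhs = 13, matching y values: 6, 17 (2 points).
  x = 19: rhs = 14, matching y values: none (0 points).
  x = 20: rhs = 14, matching y values: none (0 points).
  x = 21: rhs = 19, matching y values: none (0 points).
  x = 22: rhs = 12, matching y values: 9, 14 (2 points).
Total affine count: 26.
Full point count |E(F_23)| = 26 + 1 = 27.
Hasse bound: |27 − (23+1)| = |3| = 3 ≤ 2√23 ≈ 9.5917 ✓.


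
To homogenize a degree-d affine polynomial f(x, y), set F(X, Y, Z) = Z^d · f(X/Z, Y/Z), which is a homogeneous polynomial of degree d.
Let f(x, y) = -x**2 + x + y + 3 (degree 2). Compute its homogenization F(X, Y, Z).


F(X, Y, Z) = -X**2 + X*Z + Y*Z + 3*Z**2

deg(f) = 2.
Substitute x = X/Z, y = Y/Z into f, then multiply by Z^2.
  monomial -1·x^2·y^0 ↦ -1·X^2·Y^0·Z^0.
  monomial 1·x^1·y^0 ↦ 1·X^1·Y^0·Z^1.
  monomial 1·x^0·y^1 ↦ 1·X^0·Y^1·Z^1.
  monomial 3·x^0·y^0 ↦ 3·X^0·Y^0·Z^2.
Collecting: F(X, Y, Z) = -X**2 + X*Z + Y*Z + 3*Z**2.


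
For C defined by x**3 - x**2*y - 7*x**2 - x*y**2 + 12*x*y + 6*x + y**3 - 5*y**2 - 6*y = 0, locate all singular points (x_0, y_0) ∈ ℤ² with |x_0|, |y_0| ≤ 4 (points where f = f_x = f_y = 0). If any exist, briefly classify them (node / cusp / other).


Singular points: {(3, 3)}; classification: node.

Compute partial derivatives:
  f_x = 3*x**2 - 2*x*y - 14*x - y**2 + 12*y + 6.
  f_y = -x**2 - 2*x*y + 12*x + 3*y**2 - 10*y - 6.
Scan x_0 ∈ {−4, ..., 4}. For each x_0, f_y(x_0, y) is a polynomial in y; find its integer roots y ∈ {−4, ..., 4}, then test f_x and f at those candidates.
  x = -4: f_y(-4, y) = 3*y**2 - 2*y - 70; no integer root y with |y| ≤ 4.
  x = -3: f_y(-3, y) = 3*y**2 - 4*y - 51; no integer root y with |y| ≤ 4.
  x = -2: f_y(-2, y) = 3*y**2 - 6*y - 34; no integer root y with |y| ≤ 4.
  x = -1: f_y(-1, y) = 3*y**2 - 8*y - 19; no integer root y with |y| ≤ 4.
  x = 0: f_y(0, y) = 3*y**2 - 10*y - 6; no integer root y with |y| ≤ 4.
  x = 1: f_y(1, y) = 3*y**2 - 12*y + 5; no integer root y with |y| ≤ 4.
  x = 2: f_y(2, y) = 3*y**2 - 14*y + 14; no integer root y with |y| ≤ 4.
  x = 3: f_y(3, y) = 3*y**2 - 16*y + 21; vanishes at y ∈ {3}. (3, 3): f_x = 0, f = 0 — SINGULAR.
  x = 4: f_y(4, y) = 3*y**2 - 18*y + 26; no integer root y with |y| ≤ 4.
Only singular point on the grid: (3, 3).
Classify: substitute x = 3 + u, y = 3 + v and expand: f = u**3 - u**2*v - u**2 - u*v**2 + v**3 + v**2.
No constant or linear terms (consistent with a singular point). Quadratic part: -u**2 + v**2. Cubic part: u**3 - u**2*v - u*v**2 + v**3.
The quadratic part v**2 - u**2 = (v − u)(v + u) splits into two distinct linear factors, so there are two distinct tangent lines y − 3 = ±(x − 3) — this is a node (ordinary double point).
Classification: node.


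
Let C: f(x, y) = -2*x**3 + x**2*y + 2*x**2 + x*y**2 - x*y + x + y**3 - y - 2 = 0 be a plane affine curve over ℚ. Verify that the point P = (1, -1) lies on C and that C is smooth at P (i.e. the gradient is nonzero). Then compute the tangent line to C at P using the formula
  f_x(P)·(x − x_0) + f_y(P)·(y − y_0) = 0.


Tangent line at P: 1 - x = 0.

Step 1: f(1, -1) = 0, so P lies on C.
Step 2: partial derivatives
  f_x(x, y) = -6*x**2 + 2*x*y + 4*x + y**2 - y + 1, f_y(x, y) = x**2 + 2*x*y - x + 3*y**2 - 1.
  f_x(P) = -1, f_y(P) = 0 (gradient nonzero, so P is smooth).
Step 3: tangent line at P: -1·(x − 1) + 0·(y − -1) = 0.
Expanding: 1 - x = 0.


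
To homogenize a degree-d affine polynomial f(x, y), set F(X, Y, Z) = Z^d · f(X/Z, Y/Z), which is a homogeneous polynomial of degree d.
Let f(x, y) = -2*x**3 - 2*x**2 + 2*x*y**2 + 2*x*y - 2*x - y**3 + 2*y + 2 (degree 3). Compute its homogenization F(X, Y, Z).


F(X, Y, Z) = -2*X**3 - 2*X**2*Z + 2*X*Y**2 + 2*X*Y*Z - 2*X*Z**2 - Y**3 + 2*Y*Z**2 + 2*Z**3

deg(f) = 3.
Substitute x = X/Z, y = Y/Z into f, then multiply by Z^3.
  monomial -2·x^3·y^0 ↦ -2·X^3·Y^0·Z^0.
  monomial -2·x^2·y^0 ↦ -2·X^2·Y^0·Z^1.
  monomial 2·x^1·y^2 ↦ 2·X^1·Y^2·Z^0.
  monomial 2·x^1·y^1 ↦ 2·X^1·Y^1·Z^1.
  monomial -2·x^1·y^0 ↦ -2·X^1·Y^0·Z^2.
  monomial -1·x^0·y^3 ↦ -1·X^0·Y^3·Z^0.
  monomial 2·x^0·y^1 ↦ 2·X^0·Y^1·Z^2.
  monomial 2·x^0·y^0 ↦ 2·X^0·Y^0·Z^3.
Collecting: F(X, Y, Z) = -2*X**3 - 2*X**2*Z + 2*X*Y**2 + 2*X*Y*Z - 2*X*Z**2 - Y**3 + 2*Y*Z**2 + 2*Z**3.


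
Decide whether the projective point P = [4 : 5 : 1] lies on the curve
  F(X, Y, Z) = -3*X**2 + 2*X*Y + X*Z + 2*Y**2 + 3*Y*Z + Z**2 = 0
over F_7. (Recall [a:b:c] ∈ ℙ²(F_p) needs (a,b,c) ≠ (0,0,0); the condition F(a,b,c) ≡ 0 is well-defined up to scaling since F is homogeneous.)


F(4,5,1) ≡ 6 (mod 7); P is NOT on the curve.

Evaluate F(4, 5, 1) term-by-term (mod 7).
  -3*X**2 ↦ -3·16·1·1 = -48
  2*X*Y ↦ 2·4·5·1 = 40
  X*Z ↦ 1·4·1·1 = 4
  2*Y**2 ↦ 2·1·25·1 = 50
  3*Y*Z ↦ 3·1·5·1 = 15
  Z**2 ↦ 1·1·1·1 = 1
Sum: F(4, 5, 1) = (-48) + (40) + (4) + (50) + (15) + (1) = 62.
Reducing mod 7: 62 ≡ 6 (mod 7).
Since F(a, b, c) ≡ 6 ≠ 0 (mod 7), P does NOT lie on the curve.


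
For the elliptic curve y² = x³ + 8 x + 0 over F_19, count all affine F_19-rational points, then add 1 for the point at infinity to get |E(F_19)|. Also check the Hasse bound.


Affine points = {(0, 0), (1, 3), (1, 16), (2, 9), (2, 10), (4, 1), (4, 18), (6, 6), (6, 13), (7, 0), (8, 5), (8, 14), (10, 4), (10, 15), (12, 0), (14, 5), (14, 14), (16, 5), (16, 14)}; affine count = 19; |E(F_19)| = 20.

Discriminant check: Δ ∝ 4a³ + 27b² = 4·8³ + 27·0² = 4·512 + 27·0 ≡ 15 (mod 19). Nonzero ⇒ E is nonsingular.
For each x ∈ F_19, compute rhs = x³ + 8·x + 0 mod 19, then count y ∈ F_19 with y² ≡ rhs.
  x = 0: rhs = 0, matching y values: 0 (1 points).
  x = 1: rhs = 9, matching y values: 3, 16 (2 points).
  x = 2: rhs = 5, matching y values: 9, 10 (2 points).
  x = 3: rhs = 13, matching y values: none (0 points).
  x = 4: rhs = 1, matching y values: 1, 18 (2 points).
  x = 5: rhs = 13, matching y values: none (0 points).
  x = 6: rhs = 17, matching y values: 6, 13 (2 points).
  x = 7: rhs = 0, matching y values: 0 (1 points).
  x = 8: rhs = 6, matching y values: 5, 14 (2 points).
  x = 9: rhs = 3, matching y values: none (0 points).
  x = 10: rhs = 16, matching y values: 4, 15 (2 points).
  x = 11: rhs = 13, matching y values: none (0 points).
  x = 12: rhs = 0, matching y values: 0 (1 points).
  x = 13: rhs = 2, matching y values: none (0 points).
  x = 14: rhs = 6, matching y values: 5, 14 (2 points).
  x = 15: rhs = 18, matching y values: none (0 points).
  x = 16: rhs = 6, matching y values: 5, 14 (2 points).
  x = 17: rhs = 14, matching y values: none (0 points).
  x = 18: rhs = 10, matching y values: none (0 points).
Total affine count: 19.
Full point count |E(F_19)| = 19 + 1 = 20.
Hasse bound: |20 − (19+1)| = |0| = 0 ≤ 2√19 ≈ 8.7178 ✓.


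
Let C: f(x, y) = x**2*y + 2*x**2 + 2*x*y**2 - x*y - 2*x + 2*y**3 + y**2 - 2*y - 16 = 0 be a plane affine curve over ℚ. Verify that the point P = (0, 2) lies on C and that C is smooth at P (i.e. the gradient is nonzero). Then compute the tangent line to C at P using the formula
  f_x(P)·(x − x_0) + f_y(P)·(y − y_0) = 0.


Tangent line at P: 4*x + 26*y - 52 = 0.

Step 1: f(0, 2) = 0, so P lies on C.
Step 2: partial derivatives
  f_x(x, y) = 2*x*y + 4*x + 2*y**2 - y - 2, f_y(x, y) = x**2 + 4*x*y - x + 6*y**2 + 2*y - 2.
  f_x(P) = 4, f_y(P) = 26 (gradient nonzero, so P is smooth).
Step 3: tangent line at P: 4·(x − 0) + 26·(y − 2) = 0.
Expanding: 4*x + 26*y - 52 = 0.


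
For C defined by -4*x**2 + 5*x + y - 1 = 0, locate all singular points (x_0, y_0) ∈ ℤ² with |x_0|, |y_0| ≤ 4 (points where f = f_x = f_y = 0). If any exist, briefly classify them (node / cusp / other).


No singular points in the scanned grid; C is smooth there.

Compute partial derivatives:
  f_x = 5 - 8*x.
  f_y = 1.
f_y = 1 is a nonzero constant, so f_y never vanishes: no point (x, y) can satisfy f = f_x = f_y = 0. In particular no (x, y) ∈ {−4, ..., 4}² is singular; the curve is smooth.


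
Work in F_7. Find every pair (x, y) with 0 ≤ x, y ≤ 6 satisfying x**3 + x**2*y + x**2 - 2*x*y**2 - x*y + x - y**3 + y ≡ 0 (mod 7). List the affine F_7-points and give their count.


Affine F_7-points: {(0, 0), (0, 1), (0, 6), (2, 0), (2, 5), (3, 2), (3, 3), (4, 0), (4, 2), (4, 4), (6, 4)}; count = 11.

For each of the 49 pairs (x, y) ∈ F_7², evaluate f(x, y) mod 7. Record the zeros.
  x = 0: [0↦0, 1↦0, 2↦1, 3↦4, 4↦3, 5↦6, 6↦0]  zeros at y ∈ {0, 1, 6}
  x = 1: [0↦3, 1↦1, 2↦3, 3↦3, 4↦2, 5↦1, 6↦1]  zeros at y ∈ ∅
  x = 2: [0↦0, 1↦5, 2↦3, 3↦2, 4↦3, 5↦0, 6↦1]  zeros at y ∈ {0, 5}
  x = 3: [0↦4, 1↦4, 2↦0, 3↦0, 4↦5, 5↦2, 6↦6]  zeros at y ∈ {2, 3}
  x = 4: [0↦0, 1↦4, 2↦0, 3↦3, 4↦0, 5↦6, 6↦1]  zeros at y ∈ {0, 2, 4}
  x = 5: [0↦1, 1↦4, 2↦2, 3↦3, 4↦1, 5↦4, 6↦6]  zeros at y ∈ ∅
  x = 6: [0↦6, 1↦3, 2↦5, 3↦6, 4↦0, 5↦2, 6↦6]  zeros at y ∈ {4}
Collecting zeros: affine points = {(0, 0), (0, 1), (0, 6), (2, 0), (2, 5), (3, 2), (3, 3), (4, 0), (4, 2), (4, 4), (6, 4)}.
Total count |C(F_7)_aff| = 11.


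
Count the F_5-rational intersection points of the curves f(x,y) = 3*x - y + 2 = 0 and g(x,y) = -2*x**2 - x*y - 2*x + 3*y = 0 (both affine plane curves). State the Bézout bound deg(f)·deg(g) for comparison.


Common zeros: ∅; count = 0; Bézout bound = 2.

deg(f) = 1, deg(g) = 2, so Bézout bound = 2.
Scan x ∈ F_5. For each x, list the y ∈ F_5 with f(x, y) ≡ 0 and those with g(x, y) ≡ 0 (mod 5); the common zeros in that column are the intersection.
  x = 0: f ≡ 0 at y ∈ {2}; g ≡ 0 at y ∈ {0}; common: ∅.
  x = 1: f ≡ 0 at y ∈ {0}; g ≡ 0 at y ∈ {2}; common: ∅.
  x = 2: f ≡ 0 at y ∈ {3}; g ≡ 0 at y ∈ {2}; common: ∅.
  x = 3: f ≡ 0 at y ∈ {1}; g ≡ 0 at y ∈ ∅; common: ∅.
  x = 4: f ≡ 0 at y ∈ {4}; g ≡ 0 at y ∈ {0}; common: ∅.
Collecting: common zeros = ∅, so the count is 0.
Comparison with the Bézout bound: 0 ≤ 2 = deg(f)·deg(g), as expected for curves with no common component (the affine F_5-count falls short of the bound because intersections may lie at infinity, over extension fields, or carry multiplicity).


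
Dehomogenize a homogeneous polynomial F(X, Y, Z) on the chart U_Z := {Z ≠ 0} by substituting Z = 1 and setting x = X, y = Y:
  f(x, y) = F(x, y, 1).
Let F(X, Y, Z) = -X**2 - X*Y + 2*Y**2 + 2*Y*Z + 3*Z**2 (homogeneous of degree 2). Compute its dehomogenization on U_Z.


f(x, y) = -x**2 - x*y + 2*y**2 + 2*y + 3

On U_Z we set Z = 1. Each monomial c·X^i·Y^j·Z^k in F becomes c·x^i·y^j·1^k = c·x^i·y^j.
Substituting Z = 1: F(X, Y, 1) = -x**2 - x*y + 2*y**2 + 2*y + 3.
Note: deg(f) ≤ deg(F) = 2; strict inequality happens when F is divisible by Z (lost terms).


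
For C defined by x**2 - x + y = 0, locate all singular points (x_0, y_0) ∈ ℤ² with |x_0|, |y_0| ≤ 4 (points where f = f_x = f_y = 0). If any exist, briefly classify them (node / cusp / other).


No singular points in the scanned grid; C is smooth there.

Compute partial derivatives:
  f_x = 2*x - 1.
  f_y = 1.
f_y = 1 is a nonzero constant, so f_y never vanishes: no point (x, y) can satisfy f = f_x = f_y = 0. In particular no (x, y) ∈ {−4, ..., 4}² is singular; the curve is smooth.


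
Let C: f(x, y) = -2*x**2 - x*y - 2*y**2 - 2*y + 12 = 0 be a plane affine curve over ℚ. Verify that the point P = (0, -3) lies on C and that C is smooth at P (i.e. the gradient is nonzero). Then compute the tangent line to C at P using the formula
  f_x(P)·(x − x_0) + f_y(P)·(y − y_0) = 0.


Tangent line at P: 3*x + 10*y + 30 = 0.

Step 1: f(0, -3) = 0, so P lies on C.
Step 2: partial derivatives
  f_x(x, y) = -4*x - y, f_y(x, y) = -x - 4*y - 2.
  f_x(P) = 3, f_y(P) = 10 (gradient nonzero, so P is smooth).
Step 3: tangent line at P: 3·(x − 0) + 10·(y − -3) = 0.
Expanding: 3*x + 10*y + 30 = 0.


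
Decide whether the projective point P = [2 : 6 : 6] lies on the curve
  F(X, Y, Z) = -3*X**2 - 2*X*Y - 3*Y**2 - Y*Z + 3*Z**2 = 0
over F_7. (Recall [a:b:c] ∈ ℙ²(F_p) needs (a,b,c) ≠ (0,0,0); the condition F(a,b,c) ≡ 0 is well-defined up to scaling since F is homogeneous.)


F(2,6,6) ≡ 5 (mod 7); P is NOT on the curve.

Evaluate F(2, 6, 6) term-by-term (mod 7).
  -3*X**2 ↦ -3·4·1·1 = -12
  -2*X*Y ↦ -2·2·6·1 = -24
  -3*Y**2 ↦ -3·1·36·1 = -108
  -Y*Z ↦ -1·1·6·6 = -36
  3*Z**2 ↦ 3·1·1·36 = 108
Sum: F(2, 6, 6) = (-12) + (-24) + (-108) + (-36) + (108) = -72.
Reducing mod 7: -72 ≡ 5 (mod 7).
Since F(a, b, c) ≡ 5 ≠ 0 (mod 7), P does NOT lie on the curve.


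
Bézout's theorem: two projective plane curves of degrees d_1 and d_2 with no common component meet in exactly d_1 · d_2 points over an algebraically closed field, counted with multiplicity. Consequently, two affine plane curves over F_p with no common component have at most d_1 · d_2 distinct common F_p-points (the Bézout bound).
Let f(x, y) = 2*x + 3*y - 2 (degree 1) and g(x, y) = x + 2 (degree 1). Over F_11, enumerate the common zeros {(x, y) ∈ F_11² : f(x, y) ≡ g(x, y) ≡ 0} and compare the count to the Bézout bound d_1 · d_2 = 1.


Common zeros: {(9, 2)}; count = 1; Bézout bound = 1.

deg(f) = 1, deg(g) = 1, so Bézout bound = 1.
Scan x ∈ F_11. For each x, list the y ∈ F_11 with f(x, y) ≡ 0 and those with g(x, y) ≡ 0 (mod 11); the common zeros in that column are the intersection.
  x = 0: f ≡ 0 at y ∈ {8}; g ≡ 0 at y ∈ ∅; common: ∅.
  x = 1: f ≡ 0 at y ∈ {0}; g ≡ 0 at y ∈ ∅; common: ∅.
  x = 2: f ≡ 0 at y ∈ {3}; g ≡ 0 at y ∈ ∅; common: ∅.
  x = 3: f ≡ 0 at y ∈ {6}; g ≡ 0 at y ∈ ∅; common: ∅.
  x = 4: f ≡ 0 at y ∈ {9}; g ≡ 0 at y ∈ ∅; common: ∅.
  x = 5: f ≡ 0 at y ∈ {1}; g ≡ 0 at y ∈ ∅; common: ∅.
  x = 6: f ≡ 0 at y ∈ {4}; g ≡ 0 at y ∈ ∅; common: ∅.
  x = 7: f ≡ 0 at y ∈ {7}; g ≡ 0 at y ∈ ∅; common: ∅.
  x = 8: f ≡ 0 at y ∈ {10}; g ≡ 0 at y ∈ ∅; common: ∅.
  x = 9: f ≡ 0 at y ∈ {2}; g ≡ 0 at y ∈ {0, 1, 2, 3, 4, 5, 6, 7, 8, 9, 10}; common: {2}.
  x = 10: f ≡ 0 at y ∈ {5}; g ≡ 0 at y ∈ ∅; common: ∅.
Collecting: common zeros = {(9, 2)}, so the count is 1.
Comparison with the Bézout bound: 1 ≤ 1 = deg(f)·deg(g), as expected for curves with no common component (the bound is attained).


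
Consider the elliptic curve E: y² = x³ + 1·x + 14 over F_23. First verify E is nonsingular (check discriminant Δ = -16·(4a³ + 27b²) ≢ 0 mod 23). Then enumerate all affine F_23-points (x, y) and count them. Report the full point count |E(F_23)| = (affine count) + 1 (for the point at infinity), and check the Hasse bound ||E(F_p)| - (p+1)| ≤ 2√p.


Affine points = {(1, 4), (1, 19), (2, 1), (2, 22), (4, 6), (4, 17), (5, 11), (5, 12), (6, 11), (6, 12), (9, 4), (9, 19), (10, 9), (10, 14), (12, 11), (12, 12), (13, 4), (13, 19), (14, 9), (14, 14), (15, 0), (16, 3), (16, 20), (21, 2), (21, 21), (22, 9), (22, 14)}; affine count = 27; |E(F_23)| = 28.

Discriminant check: Δ ∝ 4a³ + 27b² = 4·1³ + 27·14² = 4·1 + 27·196 ≡ 6 (mod 23). Nonzero ⇒ E is nonsingular.
For each x ∈ F_23, compute rhs = x³ + 1·x + 14 mod 23, then count y ∈ F_23 with y² ≡ rhs.
  x = 0: rhs = 14, matching y values: none (0 points).
  x = 1: rhs = 16, matching y values: 4, 19 (2 points).
  x = 2: rhs = 1, matching y values: 1, 22 (2 points).
  x = 3: rhs = 21, matching y values: none (0 points).
  x = 4: rhs = 13, matching y values: 6, 17 (2 points).
  x = 5: rhs = 6, matching y values: 11, 12 (2 points).
  x = 6: rhs = 6, matching y values: 11, 12 (2 points).
  x = 7: rhs = 19, matching y values: none (0 points).
  x = 8: rhs = 5, matching y values: none (0 points).
  x = 9: rhs = 16, matching y values: 4, 19 (2 points).
  x = 10: rhs = 12, matching y values: 9, 14 (2 points).
  x = 11: rhs = 22, matching y values: none (0 points).
  x = 12: rhs = 6, matching y values: 11, 12 (2 points).
  x = 13: rhs = 16, matching y values: 4, 19 (2 points).
  x = 14: rhs = 12, matching y values: 9, 14 (2 points).
  x = 15: rhs = 0, matching y values: 0 (1 points).
  x = 16: rhs = 9, matching y values: 3, 20 (2 points).
  x = 17: rhs = 22, matching y values: none (0 points).
  x = 18: rhs = 22, matching y values: none (0 points).
  x = 19: rhs = 15, matching y values: none (0 points).
  x = 20: rhs = 7, matching y values: none (0 points).
  x = 21: rhs = 4, matching y values: 2, 21 (2 points).
  x = 22: rhs = 12, matching y values: 9, 14 (2 points).
Total affine count: 27.
Full point count |E(F_23)| = 27 + 1 = 28.
Hasse bound: |28 − (23+1)| = |4| = 4 ≤ 2√23 ≈ 9.5917 ✓.


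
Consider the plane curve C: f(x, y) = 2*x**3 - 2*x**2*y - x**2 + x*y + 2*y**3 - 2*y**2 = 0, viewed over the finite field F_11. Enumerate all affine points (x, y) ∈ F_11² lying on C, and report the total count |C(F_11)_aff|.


Affine F_11-points: {(0, 0), (0, 1), (1, 1), (2, 9), (3, 7), (5, 2), (6, 0), (6, 1), (7, 6), (10, 8)}; count = 10.

For each of the 121 pairs (x, y) ∈ F_11², evaluate f(x, y) mod 11. Record the zeros.
  x = 0: [0↦0, 1↦0, 2↦8, 3↦3, 4↦8, 5↦2, 6↦8, 7↦5, 8↦5, 9↦9, 10↦7]  zeros at y ∈ {0, 1}
  x = 1: [0↦1, 1↦0, 2↦7, 3↦1, 4↦5, 5↦9, 6↦3, 7↦10, 8↦9, 9↦1, 10↦9]  zeros at y ∈ {1}
  x = 2: [0↦1, 1↦6, 2↦8, 3↦8, 4↦7, 5↦6, 6↦6, 7↦8, 8↦2, 9↦0, 10↦3]  zeros at y ∈ {9}
  x = 3: [0↦1, 1↦8, 2↦1, 3↦3, 4↦4, 5↦5, 6↦7, 7↦0, 8↦7, 9↦7, 10↦1]  zeros at y ∈ {7}
  x = 4: [0↦2, 1↦7, 2↦9, 3↦9, 4↦8, 5↦7, 6↦7, 7↦9, 8↦3, 9↦1, 10↦4]  zeros at y ∈ ∅
  x = 5: [0↦5, 1↦4, 2↦0, 3↦5, 4↦9, 5↦2, 6↦7, 7↦3, 8↦2, 9↦5, 10↦2]  zeros at y ∈ {2}
  x = 6: [0↦0, 1↦0, 2↦8, 3↦3, 4↦8, 5↦2, 6↦8, 7↦5, 8↦5, 9↦9, 10↦7]  zeros at y ∈ {0, 1}
  x = 7: [0↦10, 1↦7, 2↦1, 3↦4, 4↦6, 5↦8, 6↦0, 7↦5, 8↦2, 9↦3, 10↦9]  zeros at y ∈ {6}
  x = 8: [0↦3, 1↦4, 2↦2, 3↦9, 4↦4, 5↦10, 6↦6, 7↦4, 8↦5, 9↦10, 10↦9]  zeros at y ∈ ∅
  x = 9: [0↦2, 1↦3, 2↦1, 3↦8, 4↦3, 5↦9, 6↦5, 7↦3, 8↦4, 9↦9, 10↦8]  zeros at y ∈ ∅
  x = 10: [0↦8, 1↦5, 2↦10, 3↦2, 4↦4, 5↦6, 6↦9, 7↦3, 8↦0, 9↦1, 10↦7]  zeros at y ∈ {8}
Collecting zeros: affine points = {(0, 0), (0, 1), (1, 1), (2, 9), (3, 7), (5, 2), (6, 0), (6, 1), (7, 6), (10, 8)}.
Total count |C(F_11)_aff| = 10.


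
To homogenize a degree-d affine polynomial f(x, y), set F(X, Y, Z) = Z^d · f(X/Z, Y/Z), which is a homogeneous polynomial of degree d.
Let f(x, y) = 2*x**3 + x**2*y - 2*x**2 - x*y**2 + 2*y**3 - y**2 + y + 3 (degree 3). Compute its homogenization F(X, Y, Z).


F(X, Y, Z) = 2*X**3 + X**2*Y - 2*X**2*Z - X*Y**2 + 2*Y**3 - Y**2*Z + Y*Z**2 + 3*Z**3

deg(f) = 3.
Substitute x = X/Z, y = Y/Z into f, then multiply by Z^3.
  monomial 2·x^3·y^0 ↦ 2·X^3·Y^0·Z^0.
  monomial 1·x^2·y^1 ↦ 1·X^2·Y^1·Z^0.
  monomial -2·x^2·y^0 ↦ -2·X^2·Y^0·Z^1.
  monomial -1·x^1·y^2 ↦ -1·X^1·Y^2·Z^0.
  monomial 2·x^0·y^3 ↦ 2·X^0·Y^3·Z^0.
  monomial -1·x^0·y^2 ↦ -1·X^0·Y^2·Z^1.
  monomial 1·x^0·y^1 ↦ 1·X^0·Y^1·Z^2.
  monomial 3·x^0·y^0 ↦ 3·X^0·Y^0·Z^3.
Collecting: F(X, Y, Z) = 2*X**3 + X**2*Y - 2*X**2*Z - X*Y**2 + 2*Y**3 - Y**2*Z + Y*Z**2 + 3*Z**3.


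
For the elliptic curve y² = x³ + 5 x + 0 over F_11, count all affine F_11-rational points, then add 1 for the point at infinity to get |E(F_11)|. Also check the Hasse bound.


Affine points = {(0, 0), (3, 3), (3, 8), (6, 2), (6, 9), (7, 2), (7, 9), (9, 2), (9, 9), (10, 4), (10, 7)}; affine count = 11; |E(F_11)| = 12.

Discriminant check: Δ ∝ 4a³ + 27b² = 4·5³ + 27·0² = 4·125 + 27·0 ≡ 5 (mod 11). Nonzero ⇒ E is nonsingular.
For each x ∈ F_11, compute rhs = x³ + 5·x + 0 mod 11, then count y ∈ F_11 with y² ≡ rhs.
  x = 0: rhs = 0, matching y values: 0 (1 points).
  x = 1: rhs = 6, matching y values: none (0 points).
  x = 2: rhs = 7, matching y values: none (0 points).
  x = 3: rhs = 9, matching y values: 3, 8 (2 points).
  x = 4: rhs = 7, matching y values: none (0 points).
  x = 5: rhs = 7, matching y values: none (0 points).
  x = 6: rhs = 4, matching y values: 2, 9 (2 points).
  x = 7: rhs = 4, matching y values: 2, 9 (2 points).
  x = 8: rhs = 2, matching y values: none (0 points).
  x = 9: rhs = 4, matching y values: 2, 9 (2 points).
  x = 10: rhs = 5, matching y values: 4, 7 (2 points).
Total affine count: 11.
Full point count |E(F_11)| = 11 + 1 = 12.
Hasse bound: |12 − (11+1)| = |0| = 0 ≤ 2√11 ≈ 6.6332 ✓.


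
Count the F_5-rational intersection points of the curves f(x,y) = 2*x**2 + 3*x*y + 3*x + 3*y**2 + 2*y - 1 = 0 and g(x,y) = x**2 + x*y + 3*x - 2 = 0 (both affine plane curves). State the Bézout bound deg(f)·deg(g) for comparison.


Common zeros: {(4, 1)}; count = 1; Bézout bound = 4.

deg(f) = 2, deg(g) = 2, so Bézout bound = 4.
Scan x ∈ F_5. For each x, list the y ∈ F_5 with f(x, y) ≡ 0 and those with g(x, y) ≡ 0 (mod 5); the common zeros in that column are the intersection.
  x = 0: f ≡ 0 at y ∈ {2, 4}; g ≡ 0 at y ∈ ∅; common: ∅.
  x = 1: f ≡ 0 at y ∈ ∅; g ≡ 0 at y ∈ {3}; common: ∅.
  x = 2: f ≡ 0 at y ∈ ∅; g ≡ 0 at y ∈ {1}; common: ∅.
  x = 3: f ≡ 0 at y ∈ {1, 2}; g ≡ 0 at y ∈ {3}; common: ∅.
  x = 4: f ≡ 0 at y ∈ {1}; g ≡ 0 at y ∈ {1}; common: {1}.
Collecting: common zeros = {(4, 1)}, so the count is 1.
Comparison with the Bézout bound: 1 ≤ 4 = deg(f)·deg(g), as expected for curves with no common component (the affine F_5-count falls short of the bound because intersections may lie at infinity, over extension fields, or carry multiplicity).


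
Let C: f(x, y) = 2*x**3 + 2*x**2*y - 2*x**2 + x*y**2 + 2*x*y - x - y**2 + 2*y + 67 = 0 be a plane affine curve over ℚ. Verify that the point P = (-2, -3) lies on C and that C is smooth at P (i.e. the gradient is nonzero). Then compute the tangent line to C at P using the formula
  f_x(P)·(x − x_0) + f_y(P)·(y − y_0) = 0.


Tangent line at P: 58*x + 24*y + 188 = 0.

Step 1: f(-2, -3) = 0, so P lies on C.
Step 2: partial derivatives
  f_x(x, y) = 6*x**2 + 4*x*y - 4*x + y**2 + 2*y - 1, f_y(x, y) = 2*x**2 + 2*x*y + 2*x - 2*y + 2.
  f_x(P) = 58, f_y(P) = 24 (gradient nonzero, so P is smooth).
Step 3: tangent line at P: 58·(x − -2) + 24·(y − -3) = 0.
Expanding: 58*x + 24*y + 188 = 0.


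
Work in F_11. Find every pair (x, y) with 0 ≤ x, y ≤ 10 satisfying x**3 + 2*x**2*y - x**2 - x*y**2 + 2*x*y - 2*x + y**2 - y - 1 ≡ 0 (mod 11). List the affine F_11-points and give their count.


Affine F_11-points: {(0, 4), (0, 8), (1, 1), (3, 0), (3, 6), (4, 6), (4, 7), (7, 4), (7, 9), (8, 4), (8, 7), (10, 1), (10, 5)}; count = 13.

For each of the 121 pairs (x, y) ∈ F_11², evaluate f(x, y) mod 11. Record the zeros.
  x = 0: [0↦10, 1↦10, 2↦1, 3↦5, 4↦0, 5↦8, 6↦7, 7↦8, 8↦0, 9↦5, 10↦1]  zeros at y ∈ {4, 8}
  x = 1: [0↦8, 1↦0, 2↦3, 3↦6, 4↦9, 5↦1, 6↦4, 7↦7, 8↦10, 9↦2, 10↦5]  zeros at y ∈ {1}
  x = 2: [0↦10, 1↦9, 2↦6, 3↦1, 4↦5, 5↦7, 6↦7, 7↦5, 8↦1, 9↦6, 10↦9]  zeros at y ∈ ∅
  x = 3: [0↦0, 1↦10, 2↦5, 3↦7, 4↦5, 5↦10, 6↦0, 7↦8, 8↦1, 9↦1, 10↦8]  zeros at y ∈ {0, 6}
  x = 4: [0↦6, 1↦9, 2↦6, 3↦8, 4↦4, 5↦5, 6↦0, 7↦0, 8↦5, 9↦4, 10↦8]  zeros at y ∈ {6, 7}
  x = 5: [0↦1, 1↦1, 2↦4, 3↦10, 4↦8, 5↦9, 6↦2, 7↦9, 8↦8, 9↦10, 10↦4]  zeros at y ∈ ∅
  x = 6: [0↦2, 1↦3, 2↦5, 3↦8, 4↦1, 5↦6, 6↦1, 7↦8, 8↦5, 9↦3, 10↦2]  zeros at y ∈ ∅
  x = 7: [0↦4, 1↦10, 2↦4, 3↦8, 4↦0, 5↦2, 6↦3, 7↦3, 8↦2, 9↦0, 10↦8]  zeros at y ∈ {4, 9}
  x = 8: [0↦2, 1↦6, 2↦7, 3↦5, 4↦0, 5↦3, 6↦3, 7↦0, 8↦5, 9↦7, 10↦6]  zeros at y ∈ {4, 7}
  x = 9: [0↦2, 1↦8, 2↦9, 3↦5, 4↦7, 5↦4, 6↦7, 7↦5, 8↦9, 9↦8, 10↦2]  zeros at y ∈ ∅
  x = 10: [0↦10, 1↦0, 2↦5, 3↦3, 4↦5, 5↦0, 6↦10, 7↦2, 8↦9, 9↦9, 10↦2]  zeros at y ∈ {1, 5}
Collecting zeros: affine points = {(0, 4), (0, 8), (1, 1), (3, 0), (3, 6), (4, 6), (4, 7), (7, 4), (7, 9), (8, 4), (8, 7), (10, 1), (10, 5)}.
Total count |C(F_11)_aff| = 13.


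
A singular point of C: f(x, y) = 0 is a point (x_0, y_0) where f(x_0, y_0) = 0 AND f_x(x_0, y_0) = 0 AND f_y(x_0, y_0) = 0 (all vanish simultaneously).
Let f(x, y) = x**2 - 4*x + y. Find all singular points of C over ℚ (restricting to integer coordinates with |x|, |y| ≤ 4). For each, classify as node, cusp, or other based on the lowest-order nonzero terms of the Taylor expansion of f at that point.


No singular points in the scanned grid; C is smooth there.

Compute partial derivatives:
  f_x = 2*x - 4.
  f_y = 1.
f_y = 1 is a nonzero constant, so f_y never vanishes: no point (x, y) can satisfy f = f_x = f_y = 0. In particular no (x, y) ∈ {−4, ..., 4}² is singular; the curve is smooth.


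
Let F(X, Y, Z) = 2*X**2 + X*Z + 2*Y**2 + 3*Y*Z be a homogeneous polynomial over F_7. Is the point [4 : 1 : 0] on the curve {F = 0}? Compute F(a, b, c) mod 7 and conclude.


F(4,1,0) ≡ 6 (mod 7); P is NOT on the curve.

Evaluate F(4, 1, 0) term-by-term (mod 7).
  2*X**2 ↦ 2·16·1·1 = 32
  X*Z ↦ 1·4·1·0 = 0
  2*Y**2 ↦ 2·1·1·1 = 2
  3*Y*Z ↦ 3·1·1·0 = 0
Sum: F(4, 1, 0) = (32) + (0) + (2) + (0) = 34.
Reducing mod 7: 34 ≡ 6 (mod 7).
Since F(a, b, c) ≡ 6 ≠ 0 (mod 7), P does NOT lie on the curve.


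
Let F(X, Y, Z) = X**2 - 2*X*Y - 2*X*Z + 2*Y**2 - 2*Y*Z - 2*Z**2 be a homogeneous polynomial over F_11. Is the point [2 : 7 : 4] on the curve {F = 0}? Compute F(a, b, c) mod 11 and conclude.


F(2,7,4) ≡ 3 (mod 11); P is NOT on the curve.

Evaluate F(2, 7, 4) term-by-term (mod 11).
  X**2 ↦ 1·4·1·1 = 4
  -2*X*Y ↦ -2·2·7·1 = -28
  -2*X*Z ↦ -2·2·1·4 = -16
  2*Y**2 ↦ 2·1·49·1 = 98
  -2*Y*Z ↦ -2·1·7·4 = -56
  -2*Z**2 ↦ -2·1·1·16 = -32
Sum: F(2, 7, 4) = (4) + (-28) + (-16) + (98) + (-56) + (-32) = -30.
Reducing mod 11: -30 ≡ 3 (mod 11).
Since F(a, b, c) ≡ 3 ≠ 0 (mod 11), P does NOT lie on the curve.


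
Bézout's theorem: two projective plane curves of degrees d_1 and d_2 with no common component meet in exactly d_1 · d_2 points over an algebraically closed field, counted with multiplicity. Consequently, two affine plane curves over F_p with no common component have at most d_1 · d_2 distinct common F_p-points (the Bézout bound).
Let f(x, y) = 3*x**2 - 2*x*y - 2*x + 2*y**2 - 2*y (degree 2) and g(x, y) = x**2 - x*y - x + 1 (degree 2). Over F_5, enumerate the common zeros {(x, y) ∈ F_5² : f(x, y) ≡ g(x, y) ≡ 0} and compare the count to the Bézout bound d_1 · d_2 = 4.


Common zeros: ∅; count = 0; Bézout bound = 4.

deg(f) = 2, deg(g) = 2, so Bézout bound = 4.
Scan x ∈ F_5. For each x, list the y ∈ F_5 with f(x, y) ≡ 0 and those with g(x, y) ≡ 0 (mod 5); the common zeros in that column are the intersection.
  x = 0: f ≡ 0 at y ∈ {0, 1}; g ≡ 0 at y ∈ ∅; common: ∅.
  x = 1: f ≡ 0 at y ∈ ∅; g ≡ 0 at y ∈ {1}; common: ∅.
  x = 2: f ≡ 0 at y ∈ ∅; g ≡ 0 at y ∈ {4}; common: ∅.
  x = 3: f ≡ 0 at y ∈ {1, 3}; g ≡ 0 at y ∈ {4}; common: ∅.
  x = 4: f ≡ 0 at y ∈ {0}; g ≡ 0 at y ∈ {2}; common: ∅.
Collecting: common zeros = ∅, so the count is 0.
Comparison with the Bézout bound: 0 ≤ 4 = deg(f)·deg(g), as expected for curves with no common component (the affine F_5-count falls short of the bound because intersections may lie at infinity, over extension fields, or carry multiplicity).


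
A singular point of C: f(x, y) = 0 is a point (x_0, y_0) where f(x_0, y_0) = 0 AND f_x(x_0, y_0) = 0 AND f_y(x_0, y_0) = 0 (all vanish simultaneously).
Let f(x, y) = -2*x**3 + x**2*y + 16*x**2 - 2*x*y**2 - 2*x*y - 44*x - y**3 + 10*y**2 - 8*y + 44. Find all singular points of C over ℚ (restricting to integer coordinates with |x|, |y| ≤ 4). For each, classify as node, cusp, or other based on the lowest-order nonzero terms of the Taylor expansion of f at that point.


Singular points: {(3, 1)}; classification: node.

Compute partial derivatives:
  f_x = -6*x**2 + 2*x*y + 32*x - 2*y**2 - 2*y - 44.
  f_y = x**2 - 4*x*y - 2*x - 3*y**2 + 20*y - 8.
Scan x_0 ∈ {−4, ..., 4}. For each x_0, f_y(x_0, y) is a polynomial in y; find its integer roots y ∈ {−4, ..., 4}, then test f_x and f at those candidates.
  x = -4: f_y(-4, y) = -3*y**2 + 36*y + 16; no integer root y with |y| ≤ 4.
  x = -3: f_y(-3, y) = -3*y**2 + 32*y + 7; no integer root y with |y| ≤ 4.
  x = -2: f_y(-2, y) = -3*y**2 + 28*y; vanishes at y ∈ {0}. (-2, 0): f_x = -132 ≠ 0.
  x = -1: f_y(-1, y) = -3*y**2 + 24*y - 5; no integer root y with |y| ≤ 4.
  x = 0: f_y(0, y) = -3*y**2 + 20*y - 8; no integer root y with |y| ≤ 4.
  x = 1: f_y(1, y) = -3*y**2 + 16*y - 9; no integer root y with |y| ≤ 4.
  x = 2: f_y(2, y) = -3*y**2 + 12*y - 8; no integer root y with |y| ≤ 4.
  x = 3: f_y(3, y) = -3*y**2 + 8*y - 5; vanishes at y ∈ {1}. (3, 1): f_x = 0, f = 0 — SINGULAR.
  x = 4: f_y(4, y) = -3*y**2 + 4*y; vanishes at y ∈ {0}. (4, 0): f_x = -12 ≠ 0.
Only singular point on the grid: (3, 1).
Classify: substitute x = 3 + u, y = 1 + v and expand: f = -2*u**3 + u**2*v - u**2 - 2*u*v**2 - v**3 + v**2.
No constant or linear terms (consistent with a singular point). Quadratic part: -u**2 + v**2. Cubic part: -2*u**3 + u**2*v - 2*u*v**2 - v**3.
The quadratic part v**2 - u**2 = (v − u)(v + u) splits into two distinct linear factors, so there are two distinct tangent lines y − 1 = ±(x − 3) — this is a node (ordinary double point).
Classification: node.


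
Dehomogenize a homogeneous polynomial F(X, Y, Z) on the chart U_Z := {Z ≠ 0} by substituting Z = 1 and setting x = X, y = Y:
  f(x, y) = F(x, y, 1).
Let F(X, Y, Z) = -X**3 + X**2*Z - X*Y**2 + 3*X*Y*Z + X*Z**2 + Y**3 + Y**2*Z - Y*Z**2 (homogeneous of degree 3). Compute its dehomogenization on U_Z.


f(x, y) = -x**3 + x**2 - x*y**2 + 3*x*y + x + y**3 + y**2 - y

On U_Z we set Z = 1. Each monomial c·X^i·Y^j·Z^k in F becomes c·x^i·y^j·1^k = c·x^i·y^j.
Substituting Z = 1: F(X, Y, 1) = -x**3 + x**2 - x*y**2 + 3*x*y + x + y**3 + y**2 - y.
Note: deg(f) ≤ deg(F) = 3; strict inequality happens when F is divisible by Z (lost terms).


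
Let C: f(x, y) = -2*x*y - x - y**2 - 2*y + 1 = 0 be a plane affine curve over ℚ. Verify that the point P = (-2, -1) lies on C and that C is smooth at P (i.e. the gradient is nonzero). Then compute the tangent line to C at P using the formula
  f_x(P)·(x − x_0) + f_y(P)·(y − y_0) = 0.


Tangent line at P: x + 4*y + 6 = 0.

Step 1: f(-2, -1) = 0, so P lies on C.
Step 2: partial derivatives
  f_x(x, y) = -2*y - 1, f_y(x, y) = -2*x - 2*y - 2.
  f_x(P) = 1, f_y(P) = 4 (gradient nonzero, so P is smooth).
Step 3: tangent line at P: 1·(x − -2) + 4·(y − -1) = 0.
Expanding: x + 4*y + 6 = 0.


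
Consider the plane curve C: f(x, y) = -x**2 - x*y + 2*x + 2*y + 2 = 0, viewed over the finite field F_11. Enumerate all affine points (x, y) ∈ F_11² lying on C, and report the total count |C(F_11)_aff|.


Affine F_11-points: {(0, 10), (1, 8), (3, 10), (4, 8), (5, 3), (6, 0), (7, 0), (8, 7), (9, 7), (10, 4)}; count = 10.

For each of the 121 pairs (x, y) ∈ F_11², evaluate f(x, y) mod 11. Record the zeros.
  x = 0: [0↦2, 1↦4, 2↦6, 3↦8, 4↦10, 5↦1, 6↦3, 7↦5, 8↦7, 9↦9, 10↦0]  zeros at y ∈ {10}
  x = 1: [0↦3, 1↦4, 2↦5, 3↦6, 4↦7, 5↦8, 6↦9, 7↦10, 8↦0, 9↦1, 10↦2]  zeros at y ∈ {8}
  x = 2: [0↦2, 1↦2, 2↦2, 3↦2, 4↦2, 5↦2, 6↦2, 7↦2, 8↦2, 9↦2, 10↦2]  zeros at y ∈ ∅
  x = 3: [0↦10, 1↦9, 2↦8, 3↦7, 4↦6, 5↦5, 6↦4, 7↦3, 8↦2, 9↦1, 10↦0]  zeros at y ∈ {10}
  x = 4: [0↦5, 1↦3, 2↦1, 3↦10, 4↦8, 5↦6, 6↦4, 7↦2, 8↦0, 9↦9, 10↦7]  zeros at y ∈ {8}
  x = 5: [0↦9, 1↦6, 2↦3, 3↦0, 4↦8, 5↦5, 6↦2, 7↦10, 8↦7, 9↦4, 10↦1]  zeros at y ∈ {3}
  x = 6: [0↦0, 1↦7, 2↦3, 3↦10, 4↦6, 5↦2, 6↦9, 7↦5, 8↦1, 9↦8, 10↦4]  zeros at y ∈ {0}
  x = 7: [0↦0, 1↦6, 2↦1, 3↦7, 4↦2, 5↦8, 6↦3, 7↦9, 8↦4, 9↦10, 10↦5]  zeros at y ∈ {0}
  x = 8: [0↦9, 1↦3, 2↦8, 3↦2, 4↦7, 5↦1, 6↦6, 7↦0, 8↦5, 9↦10, 10↦4]  zeros at y ∈ {7}
  x = 9: [0↦5, 1↦9, 2↦2, 3↦6, 4↦10, 5↦3, 6↦7, 7↦0, 8↦4, 9↦8, 10↦1]  zeros at y ∈ {7}
  x = 10: [0↦10, 1↦2, 2↦5, 3↦8, 4↦0, 5↦3, 6↦6, 7↦9, 8↦1, 9↦4, 10↦7]  zeros at y ∈ {4}
Collecting zeros: affine points = {(0, 10), (1, 8), (3, 10), (4, 8), (5, 3), (6, 0), (7, 0), (8, 7), (9, 7), (10, 4)}.
Total count |C(F_11)_aff| = 10.
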